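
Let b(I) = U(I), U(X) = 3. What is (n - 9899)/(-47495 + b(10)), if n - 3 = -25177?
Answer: 35073/47492 ≈ 0.73850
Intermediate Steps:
b(I) = 3
n = -25174 (n = 3 - 25177 = -25174)
(n - 9899)/(-47495 + b(10)) = (-25174 - 9899)/(-47495 + 3) = -35073/(-47492) = -35073*(-1/47492) = 35073/47492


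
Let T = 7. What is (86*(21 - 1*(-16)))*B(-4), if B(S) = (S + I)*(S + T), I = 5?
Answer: 9546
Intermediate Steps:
B(S) = (5 + S)*(7 + S) (B(S) = (S + 5)*(S + 7) = (5 + S)*(7 + S))
(86*(21 - 1*(-16)))*B(-4) = (86*(21 - 1*(-16)))*(35 + (-4)² + 12*(-4)) = (86*(21 + 16))*(35 + 16 - 48) = (86*37)*3 = 3182*3 = 9546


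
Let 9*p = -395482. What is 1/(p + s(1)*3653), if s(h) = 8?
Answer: -9/132466 ≈ -6.7942e-5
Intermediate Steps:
p = -395482/9 (p = (⅑)*(-395482) = -395482/9 ≈ -43942.)
1/(p + s(1)*3653) = 1/(-395482/9 + 8*3653) = 1/(-395482/9 + 29224) = 1/(-132466/9) = -9/132466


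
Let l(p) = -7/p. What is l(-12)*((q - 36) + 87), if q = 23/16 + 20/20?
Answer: 1995/64 ≈ 31.172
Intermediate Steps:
q = 39/16 (q = 23*(1/16) + 20*(1/20) = 23/16 + 1 = 39/16 ≈ 2.4375)
l(-12)*((q - 36) + 87) = (-7/(-12))*((39/16 - 36) + 87) = (-7*(-1/12))*(-537/16 + 87) = (7/12)*(855/16) = 1995/64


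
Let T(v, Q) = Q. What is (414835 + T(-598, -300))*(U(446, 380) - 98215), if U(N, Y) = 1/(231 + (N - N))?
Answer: -854984617840/21 ≈ -4.0714e+10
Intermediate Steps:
U(N, Y) = 1/231 (U(N, Y) = 1/(231 + 0) = 1/231)
(414835 + T(-598, -300))*(U(446, 380) - 98215) = (414835 - 300)*(1/231 - 98215) = 414535*(-22687664/231) = -854984617840/21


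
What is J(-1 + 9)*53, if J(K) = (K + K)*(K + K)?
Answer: 13568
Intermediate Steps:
J(K) = 4*K² (J(K) = (2*K)*(2*K) = 4*K²)
J(-1 + 9)*53 = (4*(-1 + 9)²)*53 = (4*8²)*53 = (4*64)*53 = 256*53 = 13568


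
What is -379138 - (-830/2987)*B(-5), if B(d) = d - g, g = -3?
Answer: -1132486866/2987 ≈ -3.7914e+5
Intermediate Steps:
B(d) = 3 + d (B(d) = d - 1*(-3) = d + 3 = 3 + d)
-379138 - (-830/2987)*B(-5) = -379138 - (-830/2987)*(3 - 5) = -379138 - (-830*1/2987)*(-2) = -379138 - (-830)*(-2)/2987 = -379138 - 1*1660/2987 = -379138 - 1660/2987 = -1132486866/2987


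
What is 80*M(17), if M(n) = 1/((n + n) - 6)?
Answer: 20/7 ≈ 2.8571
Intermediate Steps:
M(n) = 1/(-6 + 2*n) (M(n) = 1/(2*n - 6) = 1/(-6 + 2*n))
80*M(17) = 80*(1/(2*(-3 + 17))) = 80*((1/2)/14) = 80*((1/2)*(1/14)) = 80*(1/28) = 20/7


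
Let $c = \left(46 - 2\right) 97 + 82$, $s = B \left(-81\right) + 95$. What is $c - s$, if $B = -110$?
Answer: $-4655$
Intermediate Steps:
$s = 9005$ ($s = \left(-110\right) \left(-81\right) + 95 = 8910 + 95 = 9005$)
$c = 4350$ ($c = \left(46 - 2\right) 97 + 82 = 44 \cdot 97 + 82 = 4268 + 82 = 4350$)
$c - s = 4350 - 9005 = -4655$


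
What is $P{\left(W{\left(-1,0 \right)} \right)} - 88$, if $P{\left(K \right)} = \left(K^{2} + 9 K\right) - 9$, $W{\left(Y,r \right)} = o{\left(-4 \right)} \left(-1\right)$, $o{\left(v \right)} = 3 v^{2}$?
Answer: $1775$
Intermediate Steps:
$W{\left(Y,r \right)} = -48$ ($W{\left(Y,r \right)} = 3 \left(-4\right)^{2} \left(-1\right) = 3 \cdot 16 \left(-1\right) = 48 \left(-1\right) = -48$)
$P{\left(K \right)} = -9 + K^{2} + 9 K$
$P{\left(W{\left(-1,0 \right)} \right)} - 88 = \left(-9 + \left(-48\right)^{2} + 9 \left(-48\right)\right) - 88 = \left(-9 + 2304 - 432\right) - 88 = 1863 - 88 = 1775$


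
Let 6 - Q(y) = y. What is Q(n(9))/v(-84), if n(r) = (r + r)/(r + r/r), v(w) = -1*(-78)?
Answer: 7/130 ≈ 0.053846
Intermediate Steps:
v(w) = 78
n(r) = 2*r/(1 + r) (n(r) = (2*r)/(r + 1) = (2*r)/(1 + r) = 2*r/(1 + r))
Q(y) = 6 - y
Q(n(9))/v(-84) = (6 - 2*9/(1 + 9))/78 = (6 - 2*9/10)*(1/78) = (6 - 1*9/5)*(1/78) = (6 - 9/5)*(1/78) = (21/5)*(1/78) = 7/130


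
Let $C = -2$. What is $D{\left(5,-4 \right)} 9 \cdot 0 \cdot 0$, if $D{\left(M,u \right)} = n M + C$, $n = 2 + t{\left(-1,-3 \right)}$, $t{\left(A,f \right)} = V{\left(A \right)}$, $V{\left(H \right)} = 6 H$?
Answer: $0$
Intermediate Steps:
$t{\left(A,f \right)} = 6 A$
$n = -4$ ($n = 2 + 6 \left(-1\right) = 2 - 6 = -4$)
$D{\left(M,u \right)} = -2 - 4 M$ ($D{\left(M,u \right)} = - 4 M - 2 = -2 - 4 M$)
$D{\left(5,-4 \right)} 9 \cdot 0 \cdot 0 = \left(-2 - 20\right) 9 \cdot 0 \cdot 0 = \left(-2 - 20\right) 9 \cdot 0 = \left(-22\right) 9 \cdot 0 = \left(-198\right) 0 = 0$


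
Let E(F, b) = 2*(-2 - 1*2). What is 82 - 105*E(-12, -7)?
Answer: 922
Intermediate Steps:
E(F, b) = -8 (E(F, b) = 2*(-2 - 2) = 2*(-4) = -8)
82 - 105*E(-12, -7) = 82 - 105*(-8) = 82 + 840 = 922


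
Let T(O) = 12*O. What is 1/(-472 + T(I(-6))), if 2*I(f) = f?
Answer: -1/508 ≈ -0.0019685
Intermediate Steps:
I(f) = f/2
1/(-472 + T(I(-6))) = 1/(-472 + 12*((½)*(-6))) = 1/(-472 + 12*(-3)) = 1/(-472 - 36) = 1/(-508) = -1/508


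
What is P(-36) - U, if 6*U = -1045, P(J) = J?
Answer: 829/6 ≈ 138.17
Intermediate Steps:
U = -1045/6 (U = (⅙)*(-1045) = -1045/6 ≈ -174.17)
P(-36) - U = -36 - 1*(-1045/6) = -36 + 1045/6 = 829/6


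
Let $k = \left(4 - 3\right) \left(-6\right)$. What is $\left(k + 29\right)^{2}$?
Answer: $529$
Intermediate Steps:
$k = -6$ ($k = 1 \left(-6\right) = -6$)
$\left(k + 29\right)^{2} = \left(-6 + 29\right)^{2} = 23^{2} = 529$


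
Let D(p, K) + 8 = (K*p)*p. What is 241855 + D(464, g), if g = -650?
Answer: -139700553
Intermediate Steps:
D(p, K) = -8 + K*p² (D(p, K) = -8 + (K*p)*p = -8 + K*p²)
241855 + D(464, g) = 241855 + (-8 - 650*464²) = 241855 + (-8 - 650*215296) = 241855 + (-8 - 139942400) = 241855 - 139942408 = -139700553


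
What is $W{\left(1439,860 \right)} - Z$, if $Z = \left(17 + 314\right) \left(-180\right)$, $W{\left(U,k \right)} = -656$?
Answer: $58924$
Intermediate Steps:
$Z = -59580$ ($Z = 331 \left(-180\right) = -59580$)
$W{\left(1439,860 \right)} - Z = -656 - -59580 = -656 + 59580 = 58924$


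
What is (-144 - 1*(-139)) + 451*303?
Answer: 136648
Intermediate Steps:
(-144 - 1*(-139)) + 451*303 = (-144 + 139) + 136653 = -5 + 136653 = 136648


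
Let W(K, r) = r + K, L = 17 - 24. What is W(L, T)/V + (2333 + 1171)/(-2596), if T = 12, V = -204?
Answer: -181949/132396 ≈ -1.3743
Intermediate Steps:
L = -7
W(K, r) = K + r
W(L, T)/V + (2333 + 1171)/(-2596) = (-7 + 12)/(-204) + (2333 + 1171)/(-2596) = 5*(-1/204) + 3504*(-1/2596) = -5/204 - 876/649 = -181949/132396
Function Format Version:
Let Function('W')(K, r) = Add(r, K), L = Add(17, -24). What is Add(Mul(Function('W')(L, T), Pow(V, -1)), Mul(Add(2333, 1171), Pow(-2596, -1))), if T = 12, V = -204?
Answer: Rational(-181949, 132396) ≈ -1.3743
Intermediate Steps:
L = -7
Function('W')(K, r) = Add(K, r)
Add(Mul(Function('W')(L, T), Pow(V, -1)), Mul(Add(2333, 1171), Pow(-2596, -1))) = Add(Mul(Add(-7, 12), Pow(-204, -1)), Mul(Add(2333, 1171), Pow(-2596, -1))) = Add(Mul(5, Rational(-1, 204)), Mul(3504, Rational(-1, 2596))) = Add(Rational(-5, 204), Rational(-876, 649)) = Rational(-181949, 132396)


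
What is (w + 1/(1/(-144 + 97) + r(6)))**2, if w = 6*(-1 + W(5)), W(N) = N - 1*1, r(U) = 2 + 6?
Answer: 46199209/140625 ≈ 328.53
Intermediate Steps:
r(U) = 8
W(N) = -1 + N (W(N) = N - 1 = -1 + N)
w = 18 (w = 6*(-1 + (-1 + 5)) = 6*(-1 + 4) = 6*3 = 18)
(w + 1/(1/(-144 + 97) + r(6)))**2 = (18 + 1/(1/(-144 + 97) + 8))**2 = (18 + 1/(1/(-47) + 8))**2 = (18 + 1/(-1/47 + 8))**2 = (18 + 1/(375/47))**2 = (18 + 47/375)**2 = (6797/375)**2 = 46199209/140625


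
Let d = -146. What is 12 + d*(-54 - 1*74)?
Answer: 18700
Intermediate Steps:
12 + d*(-54 - 1*74) = 12 - 146*(-54 - 1*74) = 12 - 146*(-54 - 74) = 12 - 146*(-128) = 12 + 18688 = 18700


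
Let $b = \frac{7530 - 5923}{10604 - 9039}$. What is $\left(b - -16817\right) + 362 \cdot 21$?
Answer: $\frac{38217342}{1565} \approx 24420.0$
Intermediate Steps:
$b = \frac{1607}{1565} \approx 1.0268$
$\left(b - -16817\right) + 362 \cdot 21 = \left(\frac{1607}{1565} - -16817\right) + 362 \cdot 21 = \left(\frac{1607}{1565} + 16817\right) + 7602 = \frac{26320212}{1565} + 7602 = \frac{38217342}{1565}$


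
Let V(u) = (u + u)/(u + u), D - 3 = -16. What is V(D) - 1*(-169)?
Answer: 170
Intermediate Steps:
D = -13 (D = 3 - 16 = -13)
V(u) = 1 (V(u) = (2*u)/((2*u)) = (2*u)*(1/(2*u)) = 1)
V(D) - 1*(-169) = 1 - 1*(-169) = 1 + 169 = 170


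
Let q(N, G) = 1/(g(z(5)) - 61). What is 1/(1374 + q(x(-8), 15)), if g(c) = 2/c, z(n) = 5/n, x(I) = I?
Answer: 59/81065 ≈ 0.00072781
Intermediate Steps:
q(N, G) = -1/59 (q(N, G) = 1/(2/((5/5)) - 61) = 1/(2/((5*(⅕))) - 61) = 1/(2/1 - 61) = 1/(2*1 - 61) = 1/(2 - 61) = 1/(-59) = -1/59)
1/(1374 + q(x(-8), 15)) = 1/(1374 - 1/59) = 1/(81065/59) = 59/81065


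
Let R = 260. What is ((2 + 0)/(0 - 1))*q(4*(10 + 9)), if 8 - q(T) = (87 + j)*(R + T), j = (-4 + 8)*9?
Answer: 82640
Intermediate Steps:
j = 36 (j = 4*9 = 36)
q(T) = -31972 - 123*T (q(T) = 8 - (87 + 36)*(260 + T) = 8 - 123*(260 + T) = 8 - (31980 + 123*T) = 8 + (-31980 - 123*T) = -31972 - 123*T)
((2 + 0)/(0 - 1))*q(4*(10 + 9)) = ((2 + 0)/(0 - 1))*(-31972 - 492*(10 + 9)) = (2/(-1))*(-31972 - 492*19) = (2*(-1))*(-31972 - 123*76) = -2*(-31972 - 9348) = -2*(-41320) = 82640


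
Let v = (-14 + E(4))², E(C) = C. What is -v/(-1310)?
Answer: 10/131 ≈ 0.076336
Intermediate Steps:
v = 100 (v = (-14 + 4)² = (-10)² = 100)
-v/(-1310) = -1*100/(-1310) = -100*(-1/1310) = 10/131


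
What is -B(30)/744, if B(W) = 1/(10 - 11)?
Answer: 1/744 ≈ 0.0013441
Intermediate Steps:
B(W) = -1 (B(W) = 1/(-1) = -1)
-B(30)/744 = -1*(-1)/744 = 1*(1/744) = 1/744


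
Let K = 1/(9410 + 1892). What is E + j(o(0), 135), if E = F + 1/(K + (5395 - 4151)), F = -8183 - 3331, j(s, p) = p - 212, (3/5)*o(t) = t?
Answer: -162965843897/14059689 ≈ -11591.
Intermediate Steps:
o(t) = 5*t/3
K = 1/11302 ≈ 8.8480e-5
j(s, p) = -212 + p
F = -11514
E = -161883247844/14059689 (E = -11514 + 1/(1/11302 + (5395 - 4151)) = -11514 + 1/(1/11302 + 1244) = -11514 + 1/(14059689/11302) = -11514 + 11302/14059689 = -161883247844/14059689 ≈ -11514.)
E + j(o(0), 135) = -161883247844/14059689 + (-212 + 135) = -161883247844/14059689 - 77 = -162965843897/14059689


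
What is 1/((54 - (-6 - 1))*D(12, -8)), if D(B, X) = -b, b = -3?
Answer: 1/183 ≈ 0.0054645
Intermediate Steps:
D(B, X) = 3 (D(B, X) = -1*(-3) = 3)
1/((54 - (-6 - 1))*D(12, -8)) = 1/((54 - (-6 - 1))*3) = 1/((54 - 1*(-7))*3) = 1/((54 + 7)*3) = 1/(61*3) = 1/183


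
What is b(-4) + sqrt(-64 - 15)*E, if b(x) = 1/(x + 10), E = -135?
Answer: 1/6 - 135*I*sqrt(79) ≈ 0.16667 - 1199.9*I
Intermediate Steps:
b(x) = 1/(10 + x)
b(-4) + sqrt(-64 - 15)*E = 1/(10 - 4) + sqrt(-64 - 15)*(-135) = 1/6 + sqrt(-79)*(-135) = 1/6 + (I*sqrt(79))*(-135) = 1/6 - 135*I*sqrt(79)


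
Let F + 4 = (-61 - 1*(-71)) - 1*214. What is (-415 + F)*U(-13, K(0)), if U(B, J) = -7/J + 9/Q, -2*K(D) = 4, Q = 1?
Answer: -15575/2 ≈ -7787.5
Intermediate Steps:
K(D) = -2 (K(D) = -½*4 = -2)
U(B, J) = 9 - 7/J (U(B, J) = -7/J + 9/1 = -7/J + 9*1 = -7/J + 9 = 9 - 7/J)
F = -208 (F = -4 + ((-61 - 1*(-71)) - 1*214) = -4 + ((-61 + 71) - 214) = -4 + (10 - 214) = -4 - 204 = -208)
(-415 + F)*U(-13, K(0)) = (-415 - 208)*(9 - 7/(-2)) = -623*(9 - 7*(-½)) = -623*(9 + 7/2) = -623*25/2 = -15575/2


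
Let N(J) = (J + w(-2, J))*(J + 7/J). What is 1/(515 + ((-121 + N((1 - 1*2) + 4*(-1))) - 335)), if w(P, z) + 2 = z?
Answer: 5/679 ≈ 0.0073638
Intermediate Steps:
w(P, z) = -2 + z
N(J) = (-2 + 2*J)*(J + 7/J) (N(J) = (J + (-2 + J))*(J + 7/J) = (-2 + 2*J)*(J + 7/J))
1/(515 + ((-121 + N((1 - 1*2) + 4*(-1))) - 335)) = 1/(515 + ((-121 + (14 - 14/((1 - 1*2) + 4*(-1)) - 2*((1 - 1*2) + 4*(-1)) + 2*((1 - 1*2) + 4*(-1))²)) - 335)) = 1/(515 + ((-121 + (14 - 14/((1 - 2) - 4) - 2*((1 - 2) - 4) + 2*((1 - 2) - 4)²)) - 335)) = 1/(515 + ((-121 + (14 - 14/(-1 - 4) - 2*(-1 - 4) + 2*(-1 - 4)²)) - 335)) = 1/(515 + ((-121 + (14 - 14/(-5) - 2*(-5) + 2*(-5)²)) - 335)) = 1/(515 + ((-121 + (14 - 14*(-⅕) + 10 + 2*25)) - 335)) = 1/(515 + ((-121 + (14 + 14/5 + 10 + 50)) - 335)) = 1/(515 + ((-121 + 384/5) - 335)) = 1/(515 + (-221/5 - 335)) = 1/(515 - 1896/5) = 1/(679/5) = 5/679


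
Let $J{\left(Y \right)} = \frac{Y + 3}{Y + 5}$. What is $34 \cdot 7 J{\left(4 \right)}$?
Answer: $\frac{1666}{9} \approx 185.11$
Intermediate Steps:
$J{\left(Y \right)} = \frac{3 + Y}{5 + Y}$
$34 \cdot 7 J{\left(4 \right)} = 34 \cdot 7 \frac{3 + 4}{5 + 4} = 238 \cdot \frac{1}{9} \cdot 7 = 238 \cdot \frac{7}{9} = \frac{1666}{9}$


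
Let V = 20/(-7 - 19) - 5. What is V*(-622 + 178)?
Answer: 33300/13 ≈ 2561.5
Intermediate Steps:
V = -75/13 (V = 20/(-26) - 5 = 20*(-1/26) - 5 = -10/13 - 5 = -75/13 ≈ -5.7692)
V*(-622 + 178) = -75*(-622 + 178)/13 = -75/13*(-444) = 33300/13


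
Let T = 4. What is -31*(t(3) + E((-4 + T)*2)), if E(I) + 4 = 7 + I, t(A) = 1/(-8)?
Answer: -713/8 ≈ -89.125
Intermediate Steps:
t(A) = -⅛
E(I) = 3 + I (E(I) = -4 + (7 + I) = 3 + I)
-31*(t(3) + E((-4 + T)*2)) = -31*(-⅛ + (3 + (-4 + 4)*2)) = -31*(-⅛ + (3 + 0*2)) = -31*(-⅛ + (3 + 0)) = -31*(-⅛ + 3) = -31*23/8 = -713/8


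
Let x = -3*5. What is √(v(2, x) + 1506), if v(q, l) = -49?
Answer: √1457 ≈ 38.171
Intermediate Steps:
x = -15
√(v(2, x) + 1506) = √(-49 + 1506) = √1457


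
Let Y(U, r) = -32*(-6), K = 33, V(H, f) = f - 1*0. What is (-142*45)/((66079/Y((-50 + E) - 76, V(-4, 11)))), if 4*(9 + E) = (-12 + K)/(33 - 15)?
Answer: -1226880/66079 ≈ -18.567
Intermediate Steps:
V(H, f) = f (V(H, f) = f + 0 = f)
E = -209/24 (E = -9 + ((-12 + 33)/(33 - 15))/4 = -9 + (21/18)/4 = -9 + (21*(1/18))/4 = -9 + (¼)*(7/6) = -9 + 7/24 = -209/24 ≈ -8.7083)
Y(U, r) = 192
(-142*45)/((66079/Y((-50 + E) - 76, V(-4, 11)))) = (-142*45)/((66079/192)) = -6390/(66079*(1/192)) = -6390/66079/192 = -6390*192/66079 = -1226880/66079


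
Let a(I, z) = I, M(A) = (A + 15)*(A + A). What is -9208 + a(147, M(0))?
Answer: -9061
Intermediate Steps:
M(A) = 2*A*(15 + A) (M(A) = (15 + A)*(2*A) = 2*A*(15 + A))
-9208 + a(147, M(0)) = -9208 + 147 = -9061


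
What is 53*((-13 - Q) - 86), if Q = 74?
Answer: -9169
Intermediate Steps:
53*((-13 - Q) - 86) = 53*((-13 - 1*74) - 86) = 53*((-13 - 74) - 86) = 53*(-87 - 86) = 53*(-173) = -9169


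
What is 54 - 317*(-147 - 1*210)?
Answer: 113223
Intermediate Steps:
54 - 317*(-147 - 1*210) = 54 - 317*(-147 - 210) = 54 - 317*(-357) = 54 + 113169 = 113223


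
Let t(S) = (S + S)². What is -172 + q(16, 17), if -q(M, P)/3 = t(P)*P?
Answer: -59128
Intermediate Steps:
t(S) = 4*S² (t(S) = (2*S)² = 4*S²)
q(M, P) = -12*P³ (q(M, P) = -3*4*P²*P = -12*P³)
-172 + q(16, 17) = -172 - 12*17³ = -172 - 12*4913 = -172 - 58956 = -59128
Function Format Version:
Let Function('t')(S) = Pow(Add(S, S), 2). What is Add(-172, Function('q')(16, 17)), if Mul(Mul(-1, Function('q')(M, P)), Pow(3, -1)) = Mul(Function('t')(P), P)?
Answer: -59128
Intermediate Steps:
Function('t')(S) = Mul(4, Pow(S, 2)) (Function('t')(S) = Pow(Mul(2, S), 2) = Mul(4, Pow(S, 2)))
Function('q')(M, P) = Mul(-12, Pow(P, 3)) (Function('q')(M, P) = Mul(-3, Mul(Mul(4, Pow(P, 2)), P)) = Mul(-3, Mul(4, Pow(P, 3))) = Mul(-12, Pow(P, 3)))
Add(-172, Function('q')(16, 17)) = Add(-172, Mul(-12, Pow(17, 3))) = Add(-172, Mul(-12, 4913)) = Add(-172, -58956) = -59128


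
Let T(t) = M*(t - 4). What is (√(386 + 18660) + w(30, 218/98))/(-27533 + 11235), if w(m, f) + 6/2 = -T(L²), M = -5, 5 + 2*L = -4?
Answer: -313/65192 - √19046/16298 ≈ -0.013269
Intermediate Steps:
L = -9/2 (L = -5/2 + (½)*(-4) = -5/2 - 2 = -9/2 ≈ -4.5000)
T(t) = 20 - 5*t (T(t) = -5*(t - 4) = -5*(-4 + t) = 20 - 5*t)
w(m, f) = 313/4 (w(m, f) = -3 - (20 - 5*(-9/2)²) = -3 - (20 - 5*81/4) = -3 - (20 - 405/4) = -3 - 1*(-325/4) = -3 + 325/4 = 313/4)
(√(386 + 18660) + w(30, 218/98))/(-27533 + 11235) = (√(386 + 18660) + 313/4)/(-27533 + 11235) = (√19046 + 313/4)/(-16298) = (313/4 + √19046)*(-1/16298) = -313/65192 - √19046/16298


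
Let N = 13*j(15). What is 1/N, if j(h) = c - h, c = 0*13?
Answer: -1/195 ≈ -0.0051282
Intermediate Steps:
c = 0
j(h) = -h (j(h) = 0 - h = -h)
N = -195 (N = 13*(-1*15) = 13*(-15) = -195)
1/N = 1/(-195) = -1/195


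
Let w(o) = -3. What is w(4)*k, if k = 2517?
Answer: -7551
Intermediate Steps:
w(4)*k = -3*2517 = -7551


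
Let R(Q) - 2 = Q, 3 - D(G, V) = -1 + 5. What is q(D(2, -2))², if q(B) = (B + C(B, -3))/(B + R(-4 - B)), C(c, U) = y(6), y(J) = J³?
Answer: 46225/4 ≈ 11556.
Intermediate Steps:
D(G, V) = -1 (D(G, V) = 3 - (-1 + 5) = 3 - 1*4 = 3 - 4 = -1)
R(Q) = 2 + Q
C(c, U) = 216 (C(c, U) = 6³ = 216)
q(B) = -108 - B/2 (q(B) = (B + 216)/(B + (2 + (-4 - B))) = (216 + B)/(B + (-2 - B)) = (216 + B)/(-2) = (216 + B)*(-½) = -108 - B/2)
q(D(2, -2))² = (-108 - ½*(-1))² = (-108 + ½)² = (-215/2)² = 46225/4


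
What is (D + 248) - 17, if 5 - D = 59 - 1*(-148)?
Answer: 29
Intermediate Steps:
D = -202 (D = 5 - (59 - 1*(-148)) = 5 - (59 + 148) = 5 - 1*207 = 5 - 207 = -202)
(D + 248) - 17 = (-202 + 248) - 17 = 46 - 17 = 29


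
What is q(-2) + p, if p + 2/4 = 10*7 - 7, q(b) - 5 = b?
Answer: 131/2 ≈ 65.500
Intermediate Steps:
q(b) = 5 + b
p = 125/2 (p = -1/2 + (10*7 - 7) = -1/2 + (70 - 7) = -1/2 + 63 = 125/2 ≈ 62.500)
q(-2) + p = (5 - 2) + 125/2 = 3 + 125/2 = 131/2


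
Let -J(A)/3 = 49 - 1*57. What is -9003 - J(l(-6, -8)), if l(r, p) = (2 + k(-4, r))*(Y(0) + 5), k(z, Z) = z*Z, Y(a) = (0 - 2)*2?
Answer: -9027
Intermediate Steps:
Y(a) = -4 (Y(a) = -2*2 = -4)
k(z, Z) = Z*z
l(r, p) = 2 - 4*r (l(r, p) = (2 + r*(-4))*(-4 + 5) = (2 - 4*r)*1 = 2 - 4*r)
J(A) = 24 (J(A) = -3*(49 - 1*57) = -3*(49 - 57) = -3*(-8) = 24)
-9003 - J(l(-6, -8)) = -9003 - 1*24 = -9003 - 24 = -9027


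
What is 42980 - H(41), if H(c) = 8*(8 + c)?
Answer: 42588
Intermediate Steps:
H(c) = 64 + 8*c
42980 - H(41) = 42980 - (64 + 8*41) = 42980 - (64 + 328) = 42980 - 1*392 = 42980 - 392 = 42588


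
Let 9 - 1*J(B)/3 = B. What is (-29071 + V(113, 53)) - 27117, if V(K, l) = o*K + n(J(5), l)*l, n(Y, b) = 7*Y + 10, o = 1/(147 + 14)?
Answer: -8244053/161 ≈ -51205.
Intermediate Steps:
J(B) = 27 - 3*B
o = 1/161 ≈ 0.0062112
n(Y, b) = 10 + 7*Y
V(K, l) = 94*l + K/161 (V(K, l) = K/161 + (10 + 7*(27 - 3*5))*l = K/161 + (10 + 7*(27 - 15))*l = K/161 + (10 + 7*12)*l = K/161 + (10 + 84)*l = K/161 + 94*l = 94*l + K/161)
(-29071 + V(113, 53)) - 27117 = (-29071 + (94*53 + (1/161)*113)) - 27117 = (-29071 + (4982 + 113/161)) - 27117 = (-29071 + 802215/161) - 27117 = -3878216/161 - 27117 = -8244053/161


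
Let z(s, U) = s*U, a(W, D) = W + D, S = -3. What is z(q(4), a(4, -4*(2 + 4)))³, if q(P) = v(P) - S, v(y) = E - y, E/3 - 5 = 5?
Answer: -195112000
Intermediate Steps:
E = 30 (E = 15 + 3*5 = 15 + 15 = 30)
v(y) = 30 - y
a(W, D) = D + W
q(P) = 33 - P (q(P) = (30 - P) - 1*(-3) = (30 - P) + 3 = 33 - P)
z(s, U) = U*s
z(q(4), a(4, -4*(2 + 4)))³ = ((-4*(2 + 4) + 4)*(33 - 1*4))³ = ((-4*6 + 4)*(33 - 4))³ = ((-24 + 4)*29)³ = (-20*29)³ = (-580)³ = -195112000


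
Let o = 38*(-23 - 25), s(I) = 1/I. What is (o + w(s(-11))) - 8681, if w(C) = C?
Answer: -115556/11 ≈ -10505.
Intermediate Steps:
o = -1824 (o = 38*(-48) = -1824)
(o + w(s(-11))) - 8681 = (-1824 + 1/(-11)) - 8681 = (-1824 - 1/11) - 8681 = -20065/11 - 8681 = -115556/11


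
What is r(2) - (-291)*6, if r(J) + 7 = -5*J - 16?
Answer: 1713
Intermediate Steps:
r(J) = -23 - 5*J (r(J) = -7 + (-5*J - 16) = -7 + (-16 - 5*J) = -23 - 5*J)
r(2) - (-291)*6 = (-23 - 5*2) - (-291)*6 = (-23 - 10) - 97*(-18) = -33 + 1746 = 1713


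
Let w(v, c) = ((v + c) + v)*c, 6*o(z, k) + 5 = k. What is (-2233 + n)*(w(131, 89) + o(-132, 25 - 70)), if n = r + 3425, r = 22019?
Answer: 724895004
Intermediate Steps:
o(z, k) = -⅚ + k/6
w(v, c) = c*(c + 2*v) (w(v, c) = ((c + v) + v)*c = (c + 2*v)*c = c*(c + 2*v))
n = 25444 (n = 22019 + 3425 = 25444)
(-2233 + n)*(w(131, 89) + o(-132, 25 - 70)) = (-2233 + 25444)*(89*(89 + 2*131) + (-⅚ + (25 - 70)/6)) = 23211*(89*(89 + 262) + (-⅚ + (⅙)*(-45))) = 23211*(89*351 + (-⅚ - 15/2)) = 23211*(31239 - 25/3) = 23211*(93692/3) = 724895004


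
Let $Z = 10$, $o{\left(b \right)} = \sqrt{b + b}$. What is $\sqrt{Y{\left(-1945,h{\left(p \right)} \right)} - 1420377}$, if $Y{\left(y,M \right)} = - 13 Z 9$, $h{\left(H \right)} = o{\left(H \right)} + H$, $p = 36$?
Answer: $i \sqrt{1421547} \approx 1192.3 i$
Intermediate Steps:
$o{\left(b \right)} = \sqrt{2} \sqrt{b}$ ($o{\left(b \right)} = \sqrt{2 b} = \sqrt{2} \sqrt{b}$)
$h{\left(H \right)} = H + \sqrt{2} \sqrt{H}$ ($h{\left(H \right)} = \sqrt{2} \sqrt{H} + H = H + \sqrt{2} \sqrt{H}$)
$Y{\left(y,M \right)} = -1170$ ($Y{\left(y,M \right)} = \left(-13\right) 10 \cdot 9 = \left(-130\right) 9 = -1170$)
$\sqrt{Y{\left(-1945,h{\left(p \right)} \right)} - 1420377} = \sqrt{-1170 - 1420377} = \sqrt{-1421547} = i \sqrt{1421547}$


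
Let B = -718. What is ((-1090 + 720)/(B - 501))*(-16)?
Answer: -5920/1219 ≈ -4.8564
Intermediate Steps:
((-1090 + 720)/(B - 501))*(-16) = ((-1090 + 720)/(-718 - 501))*(-16) = -370/(-1219)*(-16) = -370*(-1/1219)*(-16) = (370/1219)*(-16) = -5920/1219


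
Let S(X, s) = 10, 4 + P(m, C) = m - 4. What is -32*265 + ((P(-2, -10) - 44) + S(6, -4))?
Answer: -8524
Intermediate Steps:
P(m, C) = -8 + m (P(m, C) = -4 + (m - 4) = -4 + (-4 + m) = -8 + m)
-32*265 + ((P(-2, -10) - 44) + S(6, -4)) = -32*265 + (((-8 - 2) - 44) + 10) = -8480 + ((-10 - 44) + 10) = -8480 + (-54 + 10) = -8480 - 44 = -8524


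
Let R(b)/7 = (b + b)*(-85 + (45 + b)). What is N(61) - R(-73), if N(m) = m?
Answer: -115425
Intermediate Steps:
R(b) = 14*b*(-40 + b) (R(b) = 7*((b + b)*(-85 + (45 + b))) = 7*((2*b)*(-40 + b)) = 7*(2*b*(-40 + b)) = 14*b*(-40 + b))
N(61) - R(-73) = 61 - 14*(-73)*(-40 - 73) = 61 - 14*(-73)*(-113) = 61 - 1*115486 = 61 - 115486 = -115425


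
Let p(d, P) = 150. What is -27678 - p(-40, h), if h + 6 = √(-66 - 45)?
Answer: -27828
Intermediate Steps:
h = -6 + I*√111 (h = -6 + √(-66 - 45) = -6 + √(-111) = -6 + I*√111 ≈ -6.0 + 10.536*I)
-27678 - p(-40, h) = -27678 - 1*150 = -27678 - 150 = -27828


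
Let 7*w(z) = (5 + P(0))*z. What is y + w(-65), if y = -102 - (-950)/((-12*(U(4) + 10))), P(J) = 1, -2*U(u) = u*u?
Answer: -16573/84 ≈ -197.30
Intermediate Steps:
U(u) = -u²/2 (U(u) = -u*u/2 = -u²/2)
w(z) = 6*z/7 (w(z) = ((5 + 1)*z)/7 = (6*z)/7 = 6*z/7)
y = -1699/12 (y = -102 - (-950)/((-12*(-½*4² + 10))) = -102 - (-950)/((-12*(-½*16 + 10))) = -102 - (-950)/((-12*(-8 + 10))) = -102 - (-950)/((-12*2)) = -102 - (-950)/(-24) = -102 - (-950)*(-1)/24 = -102 - 1*475/12 = -102 - 475/12 = -1699/12 ≈ -141.58)
y + w(-65) = -1699/12 + (6/7)*(-65) = -1699/12 - 390/7 = -16573/84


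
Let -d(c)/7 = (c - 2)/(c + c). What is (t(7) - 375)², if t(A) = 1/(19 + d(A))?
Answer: 153091129/1089 ≈ 1.4058e+5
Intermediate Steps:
d(c) = -7*(-2 + c)/(2*c) (d(c) = -7*(c - 2)/(c + c) = -7*(-2 + c)/(2*c))
t(A) = 1/(31/2 + 7/A) (t(A) = 1/(19 + (-7/2 + 7/A)) = 1/(31/2 + 7/A))
(t(7) - 375)² = (2*7/(14 + 31*7) - 375)² = (2*7/(14 + 217) - 375)² = (2*7/231 - 375)² = (2*7*(1/231) - 375)² = (2/33 - 375)² = (-12373/33)² = 153091129/1089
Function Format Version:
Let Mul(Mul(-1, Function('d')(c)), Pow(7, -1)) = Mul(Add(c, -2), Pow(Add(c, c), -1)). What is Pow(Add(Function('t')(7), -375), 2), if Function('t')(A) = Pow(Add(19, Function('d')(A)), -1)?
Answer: Rational(153091129, 1089) ≈ 1.4058e+5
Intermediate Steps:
Function('d')(c) = Mul(Rational(-7, 2), Pow(c, -1), Add(-2, c)) (Function('d')(c) = Mul(-7, Mul(Add(c, -2), Pow(Add(c, c), -1))) = Mul(-7, Mul(Add(-2, c), Pow(Mul(2, c), -1))) = Mul(-7, Mul(Add(-2, c), Mul(Rational(1, 2), Pow(c, -1)))) = Mul(-7, Mul(Rational(1, 2), Pow(c, -1), Add(-2, c))) = Mul(Rational(-7, 2), Pow(c, -1), Add(-2, c)))
Function('t')(A) = Pow(Add(Rational(31, 2), Mul(7, Pow(A, -1))), -1) (Function('t')(A) = Pow(Add(19, Add(Rational(-7, 2), Mul(7, Pow(A, -1)))), -1) = Pow(Add(Rational(31, 2), Mul(7, Pow(A, -1))), -1))
Pow(Add(Function('t')(7), -375), 2) = Pow(Add(Mul(2, 7, Pow(Add(14, Mul(31, 7)), -1)), -375), 2) = Pow(Add(Mul(2, 7, Pow(Add(14, 217), -1)), -375), 2) = Pow(Add(Mul(2, 7, Pow(231, -1)), -375), 2) = Pow(Add(Mul(2, 7, Rational(1, 231)), -375), 2) = Pow(Add(Rational(2, 33), -375), 2) = Pow(Rational(-12373, 33), 2) = Rational(153091129, 1089)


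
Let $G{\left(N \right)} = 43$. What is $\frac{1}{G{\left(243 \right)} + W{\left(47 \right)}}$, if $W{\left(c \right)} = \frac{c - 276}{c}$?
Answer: $\frac{47}{1792} \approx 0.026228$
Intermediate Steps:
$W{\left(c \right)} = \frac{-276 + c}{c}$
$\frac{1}{G{\left(243 \right)} + W{\left(47 \right)}} = \frac{1}{43 + \frac{-276 + 47}{47}} = \frac{1}{43 + \frac{1}{47} \left(-229\right)} = \frac{1}{43 - \frac{229}{47}} = \frac{1}{\frac{1792}{47}} = \frac{47}{1792}$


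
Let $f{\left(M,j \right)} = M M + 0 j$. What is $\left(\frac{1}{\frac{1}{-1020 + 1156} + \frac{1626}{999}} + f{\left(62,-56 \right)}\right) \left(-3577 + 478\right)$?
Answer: $- \frac{882205556532}{74045} \approx -1.1914 \cdot 10^{7}$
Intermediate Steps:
$f{\left(M,j \right)} = M^{2}$ ($f{\left(M,j \right)} = M^{2} + 0 = M^{2}$)
$\left(\frac{1}{\frac{1}{-1020 + 1156} + \frac{1626}{999}} + f{\left(62,-56 \right)}\right) \left(-3577 + 478\right) = \left(\frac{1}{\frac{1}{-1020 + 1156} + \frac{1626}{999}} + 62^{2}\right) \left(-3577 + 478\right) = \left(\frac{1}{\frac{1}{136} + 1626 \cdot \frac{1}{999}} + 3844\right) \left(-3099\right) = \left(\frac{1}{\frac{1}{136} + \frac{542}{333}} + 3844\right) \left(-3099\right) = \left(\frac{1}{\frac{74045}{45288}} + 3844\right) \left(-3099\right) = \left(\frac{45288}{74045} + 3844\right) \left(-3099\right) = \frac{284674268}{74045} \left(-3099\right) = - \frac{882205556532}{74045}$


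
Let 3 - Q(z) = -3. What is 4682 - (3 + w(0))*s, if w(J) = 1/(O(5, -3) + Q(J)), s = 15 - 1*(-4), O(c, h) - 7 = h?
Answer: 46231/10 ≈ 4623.1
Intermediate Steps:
O(c, h) = 7 + h
s = 19 (s = 15 + 4 = 19)
Q(z) = 6 (Q(z) = 3 - 1*(-3) = 3 + 3 = 6)
w(J) = ⅒ (w(J) = 1/((7 - 3) + 6) = 1/(4 + 6) = 1/10 = ⅒)
4682 - (3 + w(0))*s = 4682 - (3 + ⅒)*19 = 4682 - 31*19/10 = 4682 - 1*589/10 = 4682 - 589/10 = 46231/10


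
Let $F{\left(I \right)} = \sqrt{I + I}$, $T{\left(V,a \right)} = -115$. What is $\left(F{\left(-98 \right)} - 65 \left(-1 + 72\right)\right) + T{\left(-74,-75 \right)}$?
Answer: $-4730 + 14 i \approx -4730.0 + 14.0 i$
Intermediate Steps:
$F{\left(I \right)} = \sqrt{2} \sqrt{I}$ ($F{\left(I \right)} = \sqrt{2 I} = \sqrt{2} \sqrt{I}$)
$\left(F{\left(-98 \right)} - 65 \left(-1 + 72\right)\right) + T{\left(-74,-75 \right)} = \left(\sqrt{2} \sqrt{-98} - 65 \left(-1 + 72\right)\right) - 115 = \left(\sqrt{2} \cdot 7 i \sqrt{2} - 4615\right) - 115 = \left(14 i - 4615\right) - 115 = \left(-4615 + 14 i\right) - 115 = -4730 + 14 i$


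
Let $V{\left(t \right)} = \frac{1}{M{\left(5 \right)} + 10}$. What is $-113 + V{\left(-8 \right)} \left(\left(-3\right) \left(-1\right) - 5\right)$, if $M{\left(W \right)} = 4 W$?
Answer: $- \frac{1696}{15} \approx -113.07$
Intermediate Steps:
$V{\left(t \right)} = \frac{1}{30}$ ($V{\left(t \right)} = \frac{1}{4 \cdot 5 + 10} = \frac{1}{20 + 10} = \frac{1}{30}$)
$-113 + V{\left(-8 \right)} \left(\left(-3\right) \left(-1\right) - 5\right) = -113 + \frac{\left(-3\right) \left(-1\right) - 5}{30} = -113 + \frac{3 - 5}{30} = -113 + \frac{1}{30} \left(-2\right) = -113 - \frac{1}{15} = - \frac{1696}{15}$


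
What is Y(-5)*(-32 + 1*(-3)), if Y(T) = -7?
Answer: 245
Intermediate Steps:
Y(-5)*(-32 + 1*(-3)) = -7*(-32 + 1*(-3)) = -7*(-32 - 3) = -7*(-35) = 245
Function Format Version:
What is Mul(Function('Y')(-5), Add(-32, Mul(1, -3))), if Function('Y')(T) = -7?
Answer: 245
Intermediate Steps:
Mul(Function('Y')(-5), Add(-32, Mul(1, -3))) = Mul(-7, Add(-32, Mul(1, -3))) = Mul(-7, Add(-32, -3)) = Mul(-7, -35) = 245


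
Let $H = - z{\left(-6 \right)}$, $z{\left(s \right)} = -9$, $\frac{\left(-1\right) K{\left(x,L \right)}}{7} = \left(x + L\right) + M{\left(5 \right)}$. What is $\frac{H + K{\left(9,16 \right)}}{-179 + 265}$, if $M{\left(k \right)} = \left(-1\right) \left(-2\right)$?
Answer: $- \frac{90}{43} \approx -2.093$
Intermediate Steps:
$M{\left(k \right)} = 2$
$K{\left(x,L \right)} = -14 - 7 L - 7 x$ ($K{\left(x,L \right)} = - 7 \left(\left(x + L\right) + 2\right) = - 7 \left(\left(L + x\right) + 2\right) = - 7 \left(2 + L + x\right) = -14 - 7 L - 7 x$)
$H = 9$ ($H = \left(-1\right) \left(-9\right) = 9$)
$\frac{H + K{\left(9,16 \right)}}{-179 + 265} = \frac{9 - 189}{-179 + 265} = \frac{9 - 189}{86} = \left(9 - 189\right) \frac{1}{86} = \left(-180\right) \frac{1}{86} = - \frac{90}{43}$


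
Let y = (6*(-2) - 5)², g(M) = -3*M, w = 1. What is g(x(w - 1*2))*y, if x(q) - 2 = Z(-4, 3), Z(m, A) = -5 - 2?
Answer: 4335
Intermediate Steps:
Z(m, A) = -7
x(q) = -5 (x(q) = 2 - 7 = -5)
y = 289 (y = (-12 - 5)² = (-17)² = 289)
g(x(w - 1*2))*y = -3*(-5)*289 = 15*289 = 4335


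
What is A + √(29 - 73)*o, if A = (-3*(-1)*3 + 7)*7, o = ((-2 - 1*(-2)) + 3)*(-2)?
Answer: 112 - 12*I*√11 ≈ 112.0 - 39.799*I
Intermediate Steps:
o = -6 (o = ((-2 + 2) + 3)*(-2) = (0 + 3)*(-2) = 3*(-2) = -6)
A = 112 (A = (3*3 + 7)*7 = (9 + 7)*7 = 16*7 = 112)
A + √(29 - 73)*o = 112 + √(29 - 73)*(-6) = 112 + √(-44)*(-6) = 112 + (2*I*√11)*(-6) = 112 - 12*I*√11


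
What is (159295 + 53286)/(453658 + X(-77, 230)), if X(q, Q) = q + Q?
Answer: 212581/453811 ≈ 0.46844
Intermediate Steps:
X(q, Q) = Q + q
(159295 + 53286)/(453658 + X(-77, 230)) = (159295 + 53286)/(453658 + (230 - 77)) = 212581/(453658 + 153) = 212581/453811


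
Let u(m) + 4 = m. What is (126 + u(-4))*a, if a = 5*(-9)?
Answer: -5310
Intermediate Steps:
a = -45
u(m) = -4 + m
(126 + u(-4))*a = (126 + (-4 - 4))*(-45) = (126 - 8)*(-45) = 118*(-45) = -5310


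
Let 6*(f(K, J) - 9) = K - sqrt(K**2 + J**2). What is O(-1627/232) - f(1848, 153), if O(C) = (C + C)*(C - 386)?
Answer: 139817129/26912 + sqrt(382057)/2 ≈ 5504.4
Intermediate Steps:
O(C) = 2*C*(-386 + C) (O(C) = (2*C)*(-386 + C) = 2*C*(-386 + C))
f(K, J) = 9 - sqrt(J**2 + K**2)/6 + K/6 (f(K, J) = 9 + (K - sqrt(K**2 + J**2))/6 = 9 + (K - sqrt(J**2 + K**2))/6 = 9 + (-sqrt(J**2 + K**2)/6 + K/6) = 9 - sqrt(J**2 + K**2)/6 + K/6)
O(-1627/232) - f(1848, 153) = 2*(-1627/232)*(-386 - 1627/232) - (9 - sqrt(153**2 + 1848**2)/6 + (1/6)*1848) = 2*(-1627*1/232)*(-386 - 1627*1/232) - (9 - sqrt(23409 + 3415104)/6 + 308) = 2*(-1627/232)*(-386 - 1627/232) - (9 - sqrt(382057)/2 + 308) = 2*(-1627/232)*(-91179/232) - (9 - sqrt(382057)/2 + 308) = 148348233/26912 - (9 - sqrt(382057)/2 + 308) = 148348233/26912 - (317 - sqrt(382057)/2) = 148348233/26912 + (-317 + sqrt(382057)/2) = 139817129/26912 + sqrt(382057)/2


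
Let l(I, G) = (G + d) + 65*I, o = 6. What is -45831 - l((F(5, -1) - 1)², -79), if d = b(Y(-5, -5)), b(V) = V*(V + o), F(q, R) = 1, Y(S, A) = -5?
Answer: -45747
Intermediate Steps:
b(V) = V*(6 + V) (b(V) = V*(V + 6) = V*(6 + V))
d = -5 (d = -5*(6 - 5) = -5*1 = -5)
l(I, G) = -5 + G + 65*I (l(I, G) = (G - 5) + 65*I = (-5 + G) + 65*I = -5 + G + 65*I)
-45831 - l((F(5, -1) - 1)², -79) = -45831 - (-5 - 79 + 65*(1 - 1)²) = -45831 - (-5 - 79 + 65*0²) = -45831 - (-5 - 79 + 65*0) = -45831 - (-5 - 79 + 0) = -45831 - 1*(-84) = -45831 + 84 = -45747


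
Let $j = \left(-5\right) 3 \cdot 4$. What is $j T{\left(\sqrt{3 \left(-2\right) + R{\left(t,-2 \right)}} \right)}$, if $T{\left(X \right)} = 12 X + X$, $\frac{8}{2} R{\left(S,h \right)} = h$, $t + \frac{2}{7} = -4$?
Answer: $- 390 i \sqrt{26} \approx - 1988.6 i$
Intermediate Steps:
$t = - \frac{30}{7}$ ($t = - \frac{2}{7} - 4 = - \frac{30}{7} \approx -4.2857$)
$R{\left(S,h \right)} = \frac{h}{4}$
$j = -60$ ($j = \left(-15\right) 4 = -60$)
$T{\left(X \right)} = 13 X$
$j T{\left(\sqrt{3 \left(-2\right) + R{\left(t,-2 \right)}} \right)} = - 60 \cdot 13 \sqrt{3 \left(-2\right) + \frac{1}{4} \left(-2\right)} = - 60 \cdot 13 \sqrt{-6 - \frac{1}{2}} = - 60 \cdot 13 \sqrt{- \frac{13}{2}} = - 60 \cdot 13 \frac{i \sqrt{26}}{2} = - 60 \frac{13 i \sqrt{26}}{2} = - 390 i \sqrt{26}$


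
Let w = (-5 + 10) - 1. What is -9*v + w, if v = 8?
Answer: -68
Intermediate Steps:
w = 4 (w = 5 - 1 = 4)
-9*v + w = -9*8 + 4 = -72 + 4 = -68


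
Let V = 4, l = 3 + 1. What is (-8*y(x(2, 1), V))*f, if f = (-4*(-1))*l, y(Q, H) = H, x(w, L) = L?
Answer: -512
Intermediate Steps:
l = 4
f = 16 (f = -4*(-1)*4 = 4*4 = 16)
(-8*y(x(2, 1), V))*f = -8*4*16 = -32*16 = -512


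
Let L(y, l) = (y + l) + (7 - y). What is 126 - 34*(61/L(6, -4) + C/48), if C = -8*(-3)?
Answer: -1747/3 ≈ -582.33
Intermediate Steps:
C = 24
L(y, l) = 7 + l (L(y, l) = (l + y) + (7 - y) = 7 + l)
126 - 34*(61/L(6, -4) + C/48) = 126 - 34*(61/(7 - 4) + 24/48) = 126 - 34*(61/3 + 24*(1/48)) = 126 - 34*(61*(1/3) + 1/2) = 126 - 34*(61/3 + 1/2) = 126 - 34*125/6 = 126 - 2125/3 = -1747/3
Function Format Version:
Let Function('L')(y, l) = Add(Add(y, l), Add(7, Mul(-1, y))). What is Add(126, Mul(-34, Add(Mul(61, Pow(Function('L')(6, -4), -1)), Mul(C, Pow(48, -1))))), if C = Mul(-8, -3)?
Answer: Rational(-1747, 3) ≈ -582.33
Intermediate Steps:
C = 24
Function('L')(y, l) = Add(7, l) (Function('L')(y, l) = Add(Add(l, y), Add(7, Mul(-1, y))) = Add(7, l))
Add(126, Mul(-34, Add(Mul(61, Pow(Function('L')(6, -4), -1)), Mul(C, Pow(48, -1))))) = Add(126, Mul(-34, Add(Mul(61, Pow(Add(7, -4), -1)), Mul(24, Pow(48, -1))))) = Add(126, Mul(-34, Add(Mul(61, Pow(3, -1)), Mul(24, Rational(1, 48))))) = Add(126, Mul(-34, Add(Mul(61, Rational(1, 3)), Rational(1, 2)))) = Add(126, Mul(-34, Add(Rational(61, 3), Rational(1, 2)))) = Add(126, Mul(-34, Rational(125, 6))) = Add(126, Rational(-2125, 3)) = Rational(-1747, 3)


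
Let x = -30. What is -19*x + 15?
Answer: 585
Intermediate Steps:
-19*x + 15 = -19*(-30) + 15 = 570 + 15 = 585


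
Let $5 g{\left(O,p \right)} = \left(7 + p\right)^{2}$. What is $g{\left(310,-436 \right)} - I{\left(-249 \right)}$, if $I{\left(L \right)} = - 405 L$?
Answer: $- \frac{320184}{5} \approx -64037.0$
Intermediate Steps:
$g{\left(O,p \right)} = \frac{\left(7 + p\right)^{2}}{5}$
$g{\left(310,-436 \right)} - I{\left(-249 \right)} = \frac{\left(7 - 436\right)^{2}}{5} - \left(-405\right) \left(-249\right) = \frac{\left(-429\right)^{2}}{5} - 100845 = \frac{1}{5} \cdot 184041 - 100845 = \frac{184041}{5} - 100845 = - \frac{320184}{5}$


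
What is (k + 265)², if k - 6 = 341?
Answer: 374544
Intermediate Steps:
k = 347 (k = 6 + 341 = 347)
(k + 265)² = (347 + 265)² = 612² = 374544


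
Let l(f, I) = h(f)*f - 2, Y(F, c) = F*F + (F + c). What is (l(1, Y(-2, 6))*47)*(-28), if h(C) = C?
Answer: 1316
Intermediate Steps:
Y(F, c) = F + c + F² (Y(F, c) = F² + (F + c) = F + c + F²)
l(f, I) = -2 + f² (l(f, I) = f*f - 2 = f² - 2 = -2 + f²)
(l(1, Y(-2, 6))*47)*(-28) = ((-2 + 1²)*47)*(-28) = ((-2 + 1)*47)*(-28) = -1*47*(-28) = -47*(-28) = 1316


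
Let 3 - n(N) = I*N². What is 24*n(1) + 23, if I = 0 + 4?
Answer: -1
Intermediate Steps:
I = 4
n(N) = 3 - 4*N²
24*n(1) + 23 = 24*(3 - 4*1²) + 23 = 24*(3 - 4*1) + 23 = 24*(3 - 4) + 23 = 24*(-1) + 23 = -24 + 23 = -1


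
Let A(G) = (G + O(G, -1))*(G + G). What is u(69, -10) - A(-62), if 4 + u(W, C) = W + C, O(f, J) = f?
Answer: -15321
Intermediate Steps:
u(W, C) = -4 + C + W (u(W, C) = -4 + (W + C) = -4 + (C + W) = -4 + C + W)
A(G) = 4*G² (A(G) = (G + G)*(G + G) = (2*G)*(2*G) = 4*G²)
u(69, -10) - A(-62) = (-4 - 10 + 69) - 4*(-62)² = 55 - 4*3844 = 55 - 1*15376 = 55 - 15376 = -15321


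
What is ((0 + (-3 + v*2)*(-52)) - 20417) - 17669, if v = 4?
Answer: -38346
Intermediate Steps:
((0 + (-3 + v*2)*(-52)) - 20417) - 17669 = ((0 + (-3 + 4*2)*(-52)) - 20417) - 17669 = ((0 + (-3 + 8)*(-52)) - 20417) - 17669 = ((0 + 5*(-52)) - 20417) - 17669 = ((0 - 260) - 20417) - 17669 = (-260 - 20417) - 17669 = -20677 - 17669 = -38346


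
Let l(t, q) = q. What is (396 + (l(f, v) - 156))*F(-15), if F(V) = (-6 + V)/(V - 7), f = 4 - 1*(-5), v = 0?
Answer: 2520/11 ≈ 229.09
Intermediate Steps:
f = 9 (f = 4 + 5 = 9)
F(V) = (-6 + V)/(-7 + V)
(396 + (l(f, v) - 156))*F(-15) = (396 + (0 - 156))*((-6 - 15)/(-7 - 15)) = (396 - 156)*(-21/(-22)) = 240*(-1/22*(-21)) = 240*(21/22) = 2520/11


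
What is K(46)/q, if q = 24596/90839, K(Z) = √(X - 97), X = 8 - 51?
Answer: 90839*I*√35/12298 ≈ 43.699*I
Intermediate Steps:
X = -43
K(Z) = 2*I*√35 (K(Z) = √(-43 - 97) = √(-140) = 2*I*√35)
q = 24596/90839 (q = 24596*(1/90839) = 24596/90839 ≈ 0.27076)
K(46)/q = (2*I*√35)/(24596/90839) = (2*I*√35)*(90839/24596) = 90839*I*√35/12298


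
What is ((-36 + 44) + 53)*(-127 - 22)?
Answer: -9089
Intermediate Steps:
((-36 + 44) + 53)*(-127 - 22) = (8 + 53)*(-149) = 61*(-149) = -9089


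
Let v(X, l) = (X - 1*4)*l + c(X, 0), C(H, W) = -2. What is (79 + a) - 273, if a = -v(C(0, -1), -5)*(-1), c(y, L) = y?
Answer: -166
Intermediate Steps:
v(X, l) = X + l*(-4 + X) (v(X, l) = (X - 1*4)*l + X = (X - 4)*l + X = (-4 + X)*l + X = l*(-4 + X) + X = X + l*(-4 + X))
a = 28 (a = -(-2 - 4*(-5) - 2*(-5))*(-1) = -(-2 + 20 + 10)*(-1) = -1*28*(-1) = -28*(-1) = 28)
(79 + a) - 273 = (79 + 28) - 273 = 107 - 273 = -166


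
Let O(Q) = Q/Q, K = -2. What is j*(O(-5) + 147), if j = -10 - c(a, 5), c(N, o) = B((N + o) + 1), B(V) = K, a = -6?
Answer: -1184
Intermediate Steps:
B(V) = -2
c(N, o) = -2
O(Q) = 1
j = -8 (j = -10 - 1*(-2) = -10 + 2 = -8)
j*(O(-5) + 147) = -8*(1 + 147) = -8*148 = -1184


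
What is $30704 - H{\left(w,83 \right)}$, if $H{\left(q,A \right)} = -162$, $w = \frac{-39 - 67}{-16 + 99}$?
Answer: $30866$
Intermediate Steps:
$w = - \frac{106}{83} \approx -1.2771$
$30704 - H{\left(w,83 \right)} = 30704 - -162 = 30704 + 162 = 30866$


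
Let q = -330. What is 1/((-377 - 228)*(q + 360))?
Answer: -1/18150 ≈ -5.5096e-5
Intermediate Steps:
1/((-377 - 228)*(q + 360)) = 1/((-377 - 228)*(-330 + 360)) = 1/(-605*30) = 1/(-18150) = -1/18150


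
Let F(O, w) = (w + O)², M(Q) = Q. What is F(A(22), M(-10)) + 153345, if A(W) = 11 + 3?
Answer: 153361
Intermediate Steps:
A(W) = 14
F(O, w) = (O + w)²
F(A(22), M(-10)) + 153345 = (14 - 10)² + 153345 = 4² + 153345 = 16 + 153345 = 153361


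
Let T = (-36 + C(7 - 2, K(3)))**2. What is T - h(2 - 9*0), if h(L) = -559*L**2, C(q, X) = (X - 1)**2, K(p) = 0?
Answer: 3461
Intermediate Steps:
C(q, X) = (-1 + X)**2
T = 1225 (T = (-36 + (-1 + 0)**2)**2 = (-36 + (-1)**2)**2 = (-36 + 1)**2 = (-35)**2 = 1225)
T - h(2 - 9*0) = 1225 - (-559)*(2 - 9*0)**2 = 1225 - (-559)*(2 + 0)**2 = 1225 - (-559)*2**2 = 1225 - (-559)*4 = 1225 - 1*(-2236) = 1225 + 2236 = 3461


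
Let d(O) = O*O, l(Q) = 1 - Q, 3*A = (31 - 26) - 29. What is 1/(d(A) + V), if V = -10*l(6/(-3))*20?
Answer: -1/536 ≈ -0.0018657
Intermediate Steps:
A = -8 (A = ((31 - 26) - 29)/3 = (5 - 29)/3 = (⅓)*(-24) = -8)
d(O) = O²
V = -600 (V = -10*(1 - 6/(-3))*20 = -10*(1 - 6*(-1)/3)*20 = -10*(1 - 1*(-2))*20 = -10*(1 + 2)*20 = -10*3*20 = -30*20 = -600)
1/(d(A) + V) = 1/((-8)² - 600) = 1/(64 - 600) = 1/(-536) = -1/536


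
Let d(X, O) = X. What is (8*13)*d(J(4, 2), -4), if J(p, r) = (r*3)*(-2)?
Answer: -1248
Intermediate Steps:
J(p, r) = -6*r (J(p, r) = (3*r)*(-2) = -6*r)
(8*13)*d(J(4, 2), -4) = (8*13)*(-6*2) = 104*(-12) = -1248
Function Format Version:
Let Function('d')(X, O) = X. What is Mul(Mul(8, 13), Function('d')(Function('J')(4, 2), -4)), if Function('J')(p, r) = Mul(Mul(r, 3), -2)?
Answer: -1248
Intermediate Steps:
Function('J')(p, r) = Mul(-6, r) (Function('J')(p, r) = Mul(Mul(3, r), -2) = Mul(-6, r))
Mul(Mul(8, 13), Function('d')(Function('J')(4, 2), -4)) = Mul(Mul(8, 13), Mul(-6, 2)) = Mul(104, -12) = -1248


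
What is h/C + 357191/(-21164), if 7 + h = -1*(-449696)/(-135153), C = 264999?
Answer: -12792971598672565/757997334001908 ≈ -16.877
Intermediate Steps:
h = -1395767/135153 (h = -7 - 1*(-449696)/(-135153) = -7 + 449696*(-1/135153) = -7 - 449696/135153 = -1395767/135153 ≈ -10.327)
h/C + 357191/(-21164) = -1395767/135153/264999 + 357191/(-21164) = -1395767/135153*1/264999 + 357191*(-1/21164) = -1395767/35815409847 - 357191/21164 = -12792971598672565/757997334001908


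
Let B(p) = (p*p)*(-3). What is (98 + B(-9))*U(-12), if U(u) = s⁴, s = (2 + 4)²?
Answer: -243544320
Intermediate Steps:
s = 36 (s = 6² = 36)
B(p) = -3*p² (B(p) = p²*(-3) = -3*p²)
U(u) = 1679616 (U(u) = 36⁴ = 1679616)
(98 + B(-9))*U(-12) = (98 - 3*(-9)²)*1679616 = (98 - 3*81)*1679616 = (98 - 243)*1679616 = -145*1679616 = -243544320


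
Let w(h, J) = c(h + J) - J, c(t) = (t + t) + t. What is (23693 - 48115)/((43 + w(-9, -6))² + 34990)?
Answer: -12211/17503 ≈ -0.69765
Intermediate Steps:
c(t) = 3*t (c(t) = 2*t + t = 3*t)
w(h, J) = 2*J + 3*h (w(h, J) = 3*(h + J) - J = 3*(J + h) - J = (3*J + 3*h) - J = 2*J + 3*h)
(23693 - 48115)/((43 + w(-9, -6))² + 34990) = (23693 - 48115)/((43 + (2*(-6) + 3*(-9)))² + 34990) = -24422/((43 + (-12 - 27))² + 34990) = -24422/((43 - 39)² + 34990) = -24422/(4² + 34990) = -24422/(16 + 34990) = -24422/35006 = -24422*1/35006 = -12211/17503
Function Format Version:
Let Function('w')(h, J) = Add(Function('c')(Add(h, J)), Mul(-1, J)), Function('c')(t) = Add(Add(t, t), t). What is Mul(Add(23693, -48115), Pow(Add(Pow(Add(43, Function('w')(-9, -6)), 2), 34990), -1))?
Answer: Rational(-12211, 17503) ≈ -0.69765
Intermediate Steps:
Function('c')(t) = Mul(3, t) (Function('c')(t) = Add(Mul(2, t), t) = Mul(3, t))
Function('w')(h, J) = Add(Mul(2, J), Mul(3, h)) (Function('w')(h, J) = Add(Mul(3, Add(h, J)), Mul(-1, J)) = Add(Mul(3, Add(J, h)), Mul(-1, J)) = Add(Add(Mul(3, J), Mul(3, h)), Mul(-1, J)) = Add(Mul(2, J), Mul(3, h)))
Mul(Add(23693, -48115), Pow(Add(Pow(Add(43, Function('w')(-9, -6)), 2), 34990), -1)) = Mul(Add(23693, -48115), Pow(Add(Pow(Add(43, Add(Mul(2, -6), Mul(3, -9))), 2), 34990), -1)) = Mul(-24422, Pow(Add(Pow(Add(43, Add(-12, -27)), 2), 34990), -1)) = Mul(-24422, Pow(Add(Pow(Add(43, -39), 2), 34990), -1)) = Mul(-24422, Pow(Add(Pow(4, 2), 34990), -1)) = Mul(-24422, Pow(Add(16, 34990), -1)) = Mul(-24422, Pow(35006, -1)) = Mul(-24422, Rational(1, 35006)) = Rational(-12211, 17503)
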